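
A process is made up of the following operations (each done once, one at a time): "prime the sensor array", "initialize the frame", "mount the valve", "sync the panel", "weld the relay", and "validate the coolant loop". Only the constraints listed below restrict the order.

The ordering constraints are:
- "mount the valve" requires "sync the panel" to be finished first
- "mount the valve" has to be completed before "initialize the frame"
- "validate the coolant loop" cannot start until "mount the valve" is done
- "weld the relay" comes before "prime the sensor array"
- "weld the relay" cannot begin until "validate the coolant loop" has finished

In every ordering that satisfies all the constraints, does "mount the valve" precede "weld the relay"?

There is a constraint chain "mount the valve" → "validate the coolant loop" → "weld the relay".
So "mount the valve" must precede "weld the relay" in any valid ordering.

Yes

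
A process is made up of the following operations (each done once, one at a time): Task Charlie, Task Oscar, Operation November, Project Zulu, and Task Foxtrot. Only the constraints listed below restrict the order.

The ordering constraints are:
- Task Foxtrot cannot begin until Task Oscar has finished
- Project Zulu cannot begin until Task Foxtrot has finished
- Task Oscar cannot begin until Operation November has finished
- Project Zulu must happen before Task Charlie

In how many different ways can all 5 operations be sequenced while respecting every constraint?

Operation November is the only operation with nothing required before it, so every ordering starts there.
Continuing from there, at each step only one operation has all its prerequisites placed, so the ordering is fully determined — there is exactly 1.

1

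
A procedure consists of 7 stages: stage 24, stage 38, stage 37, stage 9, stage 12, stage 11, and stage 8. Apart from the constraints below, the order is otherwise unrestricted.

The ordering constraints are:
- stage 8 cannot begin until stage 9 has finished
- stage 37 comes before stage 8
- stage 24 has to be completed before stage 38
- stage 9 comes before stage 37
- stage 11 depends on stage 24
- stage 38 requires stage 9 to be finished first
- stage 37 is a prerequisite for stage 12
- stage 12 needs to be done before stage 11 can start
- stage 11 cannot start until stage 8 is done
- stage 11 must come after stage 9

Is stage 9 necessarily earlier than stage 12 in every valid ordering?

Yes

Chaining the stated constraints: stage 9 → stage 37 → stage 12.
So stage 9 must precede stage 12 in any valid ordering.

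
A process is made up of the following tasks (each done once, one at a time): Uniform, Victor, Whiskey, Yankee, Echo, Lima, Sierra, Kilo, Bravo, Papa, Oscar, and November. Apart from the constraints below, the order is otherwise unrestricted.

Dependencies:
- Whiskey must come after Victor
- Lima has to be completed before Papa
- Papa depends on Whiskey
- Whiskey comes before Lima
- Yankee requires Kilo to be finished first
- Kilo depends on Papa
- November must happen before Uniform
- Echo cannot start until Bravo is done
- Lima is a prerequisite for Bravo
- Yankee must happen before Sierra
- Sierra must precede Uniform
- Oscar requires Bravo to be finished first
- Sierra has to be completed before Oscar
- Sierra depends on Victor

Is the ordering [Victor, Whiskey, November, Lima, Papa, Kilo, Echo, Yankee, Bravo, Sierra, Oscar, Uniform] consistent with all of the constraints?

Here Bravo comes after Echo.
That contradicts the constraint that Bravo must precede Echo.

No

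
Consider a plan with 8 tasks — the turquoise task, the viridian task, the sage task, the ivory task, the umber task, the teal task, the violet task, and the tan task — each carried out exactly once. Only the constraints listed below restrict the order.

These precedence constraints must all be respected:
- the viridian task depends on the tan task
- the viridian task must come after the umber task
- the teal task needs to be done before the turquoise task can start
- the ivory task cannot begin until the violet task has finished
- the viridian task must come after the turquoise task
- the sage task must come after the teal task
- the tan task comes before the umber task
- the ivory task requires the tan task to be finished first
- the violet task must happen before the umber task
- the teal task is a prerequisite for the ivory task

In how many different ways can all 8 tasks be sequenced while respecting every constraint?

432

3 tasks have no prerequisites (the teal task, the violet task, the tan task), so any of them could come first.
Counting all ways to extend the partial order to a total order gives 432.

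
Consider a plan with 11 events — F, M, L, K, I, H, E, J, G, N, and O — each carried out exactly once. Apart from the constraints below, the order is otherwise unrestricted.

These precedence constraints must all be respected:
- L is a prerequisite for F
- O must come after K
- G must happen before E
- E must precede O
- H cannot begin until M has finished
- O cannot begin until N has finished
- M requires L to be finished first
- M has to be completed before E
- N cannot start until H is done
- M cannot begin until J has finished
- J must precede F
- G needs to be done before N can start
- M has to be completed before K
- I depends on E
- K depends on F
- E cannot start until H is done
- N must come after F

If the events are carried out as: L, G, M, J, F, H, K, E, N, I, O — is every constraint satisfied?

Here J comes after M.
Since J is required before M, the ordering is invalid.

No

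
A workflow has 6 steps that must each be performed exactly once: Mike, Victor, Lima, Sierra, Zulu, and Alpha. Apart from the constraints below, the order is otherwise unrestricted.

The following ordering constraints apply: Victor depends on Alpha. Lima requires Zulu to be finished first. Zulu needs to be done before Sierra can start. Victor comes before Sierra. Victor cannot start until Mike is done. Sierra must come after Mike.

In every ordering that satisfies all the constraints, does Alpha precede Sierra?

Yes

Tracing the constraints gives a chain: Alpha → Victor → Sierra.
That forces Alpha before Sierra in every valid schedule.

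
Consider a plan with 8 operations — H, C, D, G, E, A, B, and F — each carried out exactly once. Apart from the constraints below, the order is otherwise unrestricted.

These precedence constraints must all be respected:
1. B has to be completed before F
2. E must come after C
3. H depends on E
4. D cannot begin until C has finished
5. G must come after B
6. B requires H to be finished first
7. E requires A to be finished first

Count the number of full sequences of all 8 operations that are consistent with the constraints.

26

2 operations have no prerequisites (C, A), so any of them could come first.
Enumerating by repeatedly choosing an available operation (one whose prerequisites are all placed) gives 26 distinct complete orderings.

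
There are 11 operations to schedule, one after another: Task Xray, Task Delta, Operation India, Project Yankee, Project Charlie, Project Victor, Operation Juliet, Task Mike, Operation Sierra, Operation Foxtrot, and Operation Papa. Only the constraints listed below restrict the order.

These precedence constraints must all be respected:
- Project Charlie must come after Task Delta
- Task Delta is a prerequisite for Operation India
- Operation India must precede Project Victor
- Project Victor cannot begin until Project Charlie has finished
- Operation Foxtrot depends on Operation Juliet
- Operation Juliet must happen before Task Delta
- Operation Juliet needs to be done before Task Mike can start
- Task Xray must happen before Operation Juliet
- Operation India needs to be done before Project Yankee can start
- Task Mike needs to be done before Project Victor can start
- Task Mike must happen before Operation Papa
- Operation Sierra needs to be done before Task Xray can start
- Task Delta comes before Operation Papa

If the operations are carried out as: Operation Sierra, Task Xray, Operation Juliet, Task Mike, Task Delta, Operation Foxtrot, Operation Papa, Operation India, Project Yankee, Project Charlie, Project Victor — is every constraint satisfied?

Going through the constraints one by one, each required predecessor appears earlier in the sequence than its dependent — e.g. Task Mike (position 4) is before Project Victor (position 11), as required.

Yes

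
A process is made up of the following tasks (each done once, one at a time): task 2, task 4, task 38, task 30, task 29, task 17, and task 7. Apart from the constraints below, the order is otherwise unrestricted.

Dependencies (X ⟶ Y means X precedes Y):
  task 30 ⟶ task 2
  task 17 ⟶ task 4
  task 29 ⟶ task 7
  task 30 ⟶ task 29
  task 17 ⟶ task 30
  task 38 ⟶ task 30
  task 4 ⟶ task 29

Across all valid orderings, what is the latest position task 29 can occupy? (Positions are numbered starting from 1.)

6

Following the constraints forward from task 29, its only required successor is task 7.
With 1 mandatory successor out of 7 tasks total, the latest slot for task 29 is 7−1 = 6, and it's reachable by doing all non-successors before task 29.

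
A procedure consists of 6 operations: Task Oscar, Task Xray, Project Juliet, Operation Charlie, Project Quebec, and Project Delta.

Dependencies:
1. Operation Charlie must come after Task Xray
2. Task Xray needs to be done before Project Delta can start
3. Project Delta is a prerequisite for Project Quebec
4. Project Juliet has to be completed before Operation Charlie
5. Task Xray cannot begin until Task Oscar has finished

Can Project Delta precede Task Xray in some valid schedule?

There is a dependency chain Task Xray → Project Delta, so Project Delta always comes after Task Xray.
Hence Project Delta can never be scheduled before Task Xray.

No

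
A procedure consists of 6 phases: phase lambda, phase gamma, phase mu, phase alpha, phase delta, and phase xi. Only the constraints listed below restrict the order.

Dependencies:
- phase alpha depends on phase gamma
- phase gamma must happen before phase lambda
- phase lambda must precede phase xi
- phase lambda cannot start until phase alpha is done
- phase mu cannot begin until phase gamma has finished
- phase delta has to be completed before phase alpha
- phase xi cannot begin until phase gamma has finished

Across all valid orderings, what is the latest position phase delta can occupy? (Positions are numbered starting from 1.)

Following every chain forward from phase delta, the phases that must come later are phase lambda, phase alpha, phase xi — 3 of them.
So at least 3 phases follow phase delta, putting phase delta no later than position 3. That position is achievable by scheduling everything else first.

3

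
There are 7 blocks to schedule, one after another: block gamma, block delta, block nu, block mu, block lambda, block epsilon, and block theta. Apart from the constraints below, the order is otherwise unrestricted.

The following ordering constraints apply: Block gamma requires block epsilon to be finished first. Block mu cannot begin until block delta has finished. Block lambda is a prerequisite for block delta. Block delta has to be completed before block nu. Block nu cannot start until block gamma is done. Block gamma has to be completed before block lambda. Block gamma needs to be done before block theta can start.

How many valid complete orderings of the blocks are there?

Only block epsilon has no prerequisites, so it must go first.
Counting all ways to extend the partial order to a total order gives 10.

10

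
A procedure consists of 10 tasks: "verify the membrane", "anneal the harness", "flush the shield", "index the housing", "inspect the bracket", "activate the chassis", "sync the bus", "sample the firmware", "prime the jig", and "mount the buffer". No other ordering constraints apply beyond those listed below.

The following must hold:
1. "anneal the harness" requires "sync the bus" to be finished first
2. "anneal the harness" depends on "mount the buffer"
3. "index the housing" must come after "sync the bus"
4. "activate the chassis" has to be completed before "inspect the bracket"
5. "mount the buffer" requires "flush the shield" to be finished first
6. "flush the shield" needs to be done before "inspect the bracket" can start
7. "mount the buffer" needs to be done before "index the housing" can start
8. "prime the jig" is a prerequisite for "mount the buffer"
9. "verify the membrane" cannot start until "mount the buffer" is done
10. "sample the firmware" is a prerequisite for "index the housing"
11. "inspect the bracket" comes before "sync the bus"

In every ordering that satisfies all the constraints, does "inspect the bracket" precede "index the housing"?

Tracing the constraints gives a chain: "inspect the bracket" → "sync the bus" → "index the housing".
That forces "inspect the bracket" before "index the housing" in every valid schedule.

Yes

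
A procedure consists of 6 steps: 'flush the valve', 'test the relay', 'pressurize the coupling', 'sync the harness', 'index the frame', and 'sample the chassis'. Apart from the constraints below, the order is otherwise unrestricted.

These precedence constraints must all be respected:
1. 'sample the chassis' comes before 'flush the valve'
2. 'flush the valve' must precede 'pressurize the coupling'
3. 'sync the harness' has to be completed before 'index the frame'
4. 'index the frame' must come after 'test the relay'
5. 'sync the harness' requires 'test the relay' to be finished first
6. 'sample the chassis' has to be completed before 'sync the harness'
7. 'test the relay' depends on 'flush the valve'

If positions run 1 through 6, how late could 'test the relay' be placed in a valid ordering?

4

Following every chain forward from 'test the relay', the steps that must come later are 'sync the harness', 'index the frame' — 2 of them.
So at least 2 steps follow 'test the relay', putting 'test the relay' no later than position 4. That position is achievable by scheduling everything else first.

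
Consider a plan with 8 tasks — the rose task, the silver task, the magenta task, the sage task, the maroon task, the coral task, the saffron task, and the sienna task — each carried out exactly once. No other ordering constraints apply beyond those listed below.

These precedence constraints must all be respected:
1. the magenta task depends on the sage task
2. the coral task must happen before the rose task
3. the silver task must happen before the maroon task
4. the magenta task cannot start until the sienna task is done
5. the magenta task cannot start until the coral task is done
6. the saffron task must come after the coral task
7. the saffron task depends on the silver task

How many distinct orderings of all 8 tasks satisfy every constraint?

1688

The tasks with no prerequisites are the silver task, the sage task, the coral task, the sienna task; any of them can be placed first.
Counting all ways to extend the partial order to a total order gives 1688.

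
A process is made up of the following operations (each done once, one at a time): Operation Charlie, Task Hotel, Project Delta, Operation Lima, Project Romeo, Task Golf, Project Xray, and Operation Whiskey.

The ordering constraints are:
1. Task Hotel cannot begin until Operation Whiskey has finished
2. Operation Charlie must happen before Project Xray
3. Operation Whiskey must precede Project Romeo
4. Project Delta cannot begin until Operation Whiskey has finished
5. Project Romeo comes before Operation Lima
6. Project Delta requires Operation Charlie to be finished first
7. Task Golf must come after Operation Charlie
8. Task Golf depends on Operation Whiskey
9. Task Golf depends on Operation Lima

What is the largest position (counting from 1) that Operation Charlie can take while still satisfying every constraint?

Every operation that must follow Operation Charlie has to come after it. Tracing all chains starting from Operation Charlie, those operations are: Project Delta, Task Golf, Project Xray — 3 in total.
With 3 mandatory successors out of 8 operations total, the latest slot for Operation Charlie is 8−3 = 5, and it's reachable by doing all non-successors before Operation Charlie.

5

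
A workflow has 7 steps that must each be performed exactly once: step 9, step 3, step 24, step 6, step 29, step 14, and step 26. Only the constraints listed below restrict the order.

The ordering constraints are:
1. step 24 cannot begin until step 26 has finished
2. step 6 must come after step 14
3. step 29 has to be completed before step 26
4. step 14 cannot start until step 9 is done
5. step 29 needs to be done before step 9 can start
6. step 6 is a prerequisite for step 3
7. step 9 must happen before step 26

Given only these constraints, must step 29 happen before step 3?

Tracing the constraints gives a chain: step 29 → step 9 → step 14 → step 6 → step 3.
So step 29 must precede step 3 in any valid ordering.

Yes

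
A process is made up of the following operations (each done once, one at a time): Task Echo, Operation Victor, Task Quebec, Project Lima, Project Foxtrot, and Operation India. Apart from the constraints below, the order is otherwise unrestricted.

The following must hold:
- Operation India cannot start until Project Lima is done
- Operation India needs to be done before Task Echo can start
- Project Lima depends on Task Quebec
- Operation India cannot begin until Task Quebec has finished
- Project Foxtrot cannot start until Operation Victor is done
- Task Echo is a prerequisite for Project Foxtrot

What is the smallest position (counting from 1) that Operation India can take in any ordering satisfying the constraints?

The operations that are forced before Operation India, directly or transitively, are Task Quebec, Project Lima. That's 2 operations.
With 2 mandatory predecessors, the earliest Operation India can sit is position 2+1 = 3, and placing just those 2 first achieves it.

3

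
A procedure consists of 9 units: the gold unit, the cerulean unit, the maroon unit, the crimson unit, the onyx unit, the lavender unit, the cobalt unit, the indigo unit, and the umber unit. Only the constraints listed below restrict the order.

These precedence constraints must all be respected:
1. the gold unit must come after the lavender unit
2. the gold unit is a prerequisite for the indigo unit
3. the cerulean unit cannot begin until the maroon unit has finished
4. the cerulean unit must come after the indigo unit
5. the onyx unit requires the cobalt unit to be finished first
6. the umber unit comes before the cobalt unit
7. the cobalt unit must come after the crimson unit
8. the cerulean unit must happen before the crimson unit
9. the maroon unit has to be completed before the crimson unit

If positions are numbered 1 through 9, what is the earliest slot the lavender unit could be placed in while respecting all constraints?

No constraint forces any other unit before the lavender unit, so it can be placed first.

1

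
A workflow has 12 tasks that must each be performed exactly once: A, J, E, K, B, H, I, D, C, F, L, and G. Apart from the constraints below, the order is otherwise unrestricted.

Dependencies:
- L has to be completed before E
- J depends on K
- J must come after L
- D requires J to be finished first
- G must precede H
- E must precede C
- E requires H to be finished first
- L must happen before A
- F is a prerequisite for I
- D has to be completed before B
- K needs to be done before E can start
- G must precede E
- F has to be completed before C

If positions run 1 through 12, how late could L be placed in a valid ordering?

The tasks that are forced after L, directly or by a chain of constraints, are A, J, E, B, D, C. That's 6 tasks.
With 6 mandatory successors out of 12 tasks total, the latest slot for L is 12−6 = 6, and it's reachable by doing all non-successors before L.

6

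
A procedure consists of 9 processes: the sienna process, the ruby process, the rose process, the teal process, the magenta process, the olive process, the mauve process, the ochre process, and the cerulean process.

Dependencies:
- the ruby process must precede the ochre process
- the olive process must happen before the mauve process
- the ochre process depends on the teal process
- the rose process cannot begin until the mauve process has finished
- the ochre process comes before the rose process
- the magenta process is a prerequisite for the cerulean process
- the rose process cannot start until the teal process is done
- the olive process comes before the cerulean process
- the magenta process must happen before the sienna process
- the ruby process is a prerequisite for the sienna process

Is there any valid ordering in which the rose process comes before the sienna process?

Yes

No chain of constraints runs from the sienna process to the rose process, so the sienna process is not required to come first.
That means at least one valid schedule has the rose process before the sienna process.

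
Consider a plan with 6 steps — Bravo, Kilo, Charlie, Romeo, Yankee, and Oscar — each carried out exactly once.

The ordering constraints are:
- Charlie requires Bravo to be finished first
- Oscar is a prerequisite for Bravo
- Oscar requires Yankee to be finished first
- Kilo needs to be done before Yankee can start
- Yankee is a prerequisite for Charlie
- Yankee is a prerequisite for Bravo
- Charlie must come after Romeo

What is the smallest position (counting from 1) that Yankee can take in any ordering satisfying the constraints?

2

The only step forced before Yankee (directly or transitively) is Kilo.
With 1 mandatory predecessor, the earliest Yankee can sit is position 1+1 = 2, and placing just that one first achieves it.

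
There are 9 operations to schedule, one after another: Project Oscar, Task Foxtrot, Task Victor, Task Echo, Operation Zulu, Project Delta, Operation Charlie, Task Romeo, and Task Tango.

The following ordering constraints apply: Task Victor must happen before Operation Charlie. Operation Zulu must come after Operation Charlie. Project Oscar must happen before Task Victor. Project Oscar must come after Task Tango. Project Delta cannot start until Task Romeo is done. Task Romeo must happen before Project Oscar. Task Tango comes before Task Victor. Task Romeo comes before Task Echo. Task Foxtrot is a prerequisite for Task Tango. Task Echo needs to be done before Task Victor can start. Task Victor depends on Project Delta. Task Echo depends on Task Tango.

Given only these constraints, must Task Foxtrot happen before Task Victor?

Yes

Following the dependencies: Task Foxtrot → Task Tango → Task Victor.
So Task Foxtrot must precede Task Victor in any valid ordering.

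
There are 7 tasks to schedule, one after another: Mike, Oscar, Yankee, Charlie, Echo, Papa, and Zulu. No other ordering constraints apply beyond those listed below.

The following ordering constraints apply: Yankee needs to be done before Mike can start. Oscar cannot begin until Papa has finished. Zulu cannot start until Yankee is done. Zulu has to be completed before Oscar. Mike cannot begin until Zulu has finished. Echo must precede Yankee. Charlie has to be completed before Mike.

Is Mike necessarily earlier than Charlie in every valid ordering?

There is a chain Charlie → Mike, which puts Charlie before Mike.
So Mike does not have to come before Charlie — it cannot.

No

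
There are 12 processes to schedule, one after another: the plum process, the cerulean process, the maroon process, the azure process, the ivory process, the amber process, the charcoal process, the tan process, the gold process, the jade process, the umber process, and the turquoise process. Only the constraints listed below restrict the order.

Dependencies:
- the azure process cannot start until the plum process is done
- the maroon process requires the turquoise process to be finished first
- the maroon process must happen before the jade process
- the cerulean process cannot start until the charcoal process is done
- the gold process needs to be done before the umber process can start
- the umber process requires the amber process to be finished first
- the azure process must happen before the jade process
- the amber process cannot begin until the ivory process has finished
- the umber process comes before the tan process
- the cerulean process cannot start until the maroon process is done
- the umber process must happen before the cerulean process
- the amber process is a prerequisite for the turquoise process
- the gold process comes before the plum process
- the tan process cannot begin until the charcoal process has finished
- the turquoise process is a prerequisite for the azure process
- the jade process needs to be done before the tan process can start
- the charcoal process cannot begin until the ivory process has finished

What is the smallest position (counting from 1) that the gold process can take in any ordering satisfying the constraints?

1

No constraint forces any other process before the gold process, so it can be placed first.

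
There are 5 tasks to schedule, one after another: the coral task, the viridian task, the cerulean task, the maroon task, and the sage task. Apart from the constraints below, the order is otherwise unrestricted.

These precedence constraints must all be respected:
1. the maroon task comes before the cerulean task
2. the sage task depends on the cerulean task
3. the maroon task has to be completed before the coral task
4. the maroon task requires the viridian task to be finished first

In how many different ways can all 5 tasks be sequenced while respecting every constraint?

Only the viridian task has no prerequisites, so it must go first.
Counting all ways to extend the partial order to a total order gives 3.

3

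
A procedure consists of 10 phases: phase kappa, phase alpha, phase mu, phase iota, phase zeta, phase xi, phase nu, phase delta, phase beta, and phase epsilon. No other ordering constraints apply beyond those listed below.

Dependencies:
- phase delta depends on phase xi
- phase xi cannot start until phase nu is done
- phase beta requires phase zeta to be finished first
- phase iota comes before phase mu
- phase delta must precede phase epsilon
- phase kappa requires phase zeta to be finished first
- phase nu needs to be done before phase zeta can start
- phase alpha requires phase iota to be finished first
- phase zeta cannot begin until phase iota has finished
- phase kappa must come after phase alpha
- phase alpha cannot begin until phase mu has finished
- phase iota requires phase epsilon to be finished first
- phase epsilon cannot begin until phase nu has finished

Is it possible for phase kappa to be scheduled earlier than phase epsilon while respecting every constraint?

The constraints give a chain phase epsilon → phase iota → phase alpha → phase kappa, which forces phase epsilon before phase kappa.
Hence phase kappa can never be scheduled before phase epsilon.

No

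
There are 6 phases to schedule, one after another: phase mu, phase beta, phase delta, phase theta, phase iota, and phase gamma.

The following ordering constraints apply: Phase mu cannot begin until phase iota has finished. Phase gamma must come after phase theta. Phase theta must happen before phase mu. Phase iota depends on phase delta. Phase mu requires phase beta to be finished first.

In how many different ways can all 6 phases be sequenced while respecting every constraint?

42

3 phases have no prerequisites (phase beta, phase delta, phase theta), so any of them could come first.
Enumerating by repeatedly choosing an available phase (one whose prerequisites are all placed) gives 42 distinct complete orderings.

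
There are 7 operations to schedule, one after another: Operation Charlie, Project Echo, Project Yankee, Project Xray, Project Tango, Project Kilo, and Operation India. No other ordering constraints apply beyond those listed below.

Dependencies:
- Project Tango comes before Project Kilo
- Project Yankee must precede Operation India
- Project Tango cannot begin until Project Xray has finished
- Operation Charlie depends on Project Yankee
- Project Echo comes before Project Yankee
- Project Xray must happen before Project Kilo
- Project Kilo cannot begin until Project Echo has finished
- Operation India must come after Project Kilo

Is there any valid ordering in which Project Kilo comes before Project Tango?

The constraints give a chain Project Tango → Project Kilo, which forces Project Tango before Project Kilo.
Hence Project Kilo can never be scheduled before Project Tango.

No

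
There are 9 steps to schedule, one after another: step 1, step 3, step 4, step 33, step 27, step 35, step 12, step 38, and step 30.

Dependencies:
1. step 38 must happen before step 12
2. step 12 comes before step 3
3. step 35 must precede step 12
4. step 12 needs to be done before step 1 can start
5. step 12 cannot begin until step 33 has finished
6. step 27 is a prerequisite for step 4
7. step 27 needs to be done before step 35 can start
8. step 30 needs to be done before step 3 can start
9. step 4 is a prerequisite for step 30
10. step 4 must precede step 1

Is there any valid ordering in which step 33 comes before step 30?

Nothing in the constraints forces step 30 before step 33 — there is no chain from step 30 to step 33.
That means at least one valid schedule has step 33 before step 30.

Yes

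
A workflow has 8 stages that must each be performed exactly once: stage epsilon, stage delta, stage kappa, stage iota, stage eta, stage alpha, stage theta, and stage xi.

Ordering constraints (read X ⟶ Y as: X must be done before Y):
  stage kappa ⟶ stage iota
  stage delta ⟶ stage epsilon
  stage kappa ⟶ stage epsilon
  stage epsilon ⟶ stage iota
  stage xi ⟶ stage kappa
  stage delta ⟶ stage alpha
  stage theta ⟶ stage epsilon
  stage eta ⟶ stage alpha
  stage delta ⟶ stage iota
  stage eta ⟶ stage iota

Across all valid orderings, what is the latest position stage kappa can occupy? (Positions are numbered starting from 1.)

6

Every stage that must follow stage kappa has to come after it. Tracing all chains starting from stage kappa, those stages are: stage epsilon, stage iota — 2 in total.
With 2 mandatory successors out of 8 stages total, the latest slot for stage kappa is 8−2 = 6, and it's reachable by doing all non-successors before stage kappa.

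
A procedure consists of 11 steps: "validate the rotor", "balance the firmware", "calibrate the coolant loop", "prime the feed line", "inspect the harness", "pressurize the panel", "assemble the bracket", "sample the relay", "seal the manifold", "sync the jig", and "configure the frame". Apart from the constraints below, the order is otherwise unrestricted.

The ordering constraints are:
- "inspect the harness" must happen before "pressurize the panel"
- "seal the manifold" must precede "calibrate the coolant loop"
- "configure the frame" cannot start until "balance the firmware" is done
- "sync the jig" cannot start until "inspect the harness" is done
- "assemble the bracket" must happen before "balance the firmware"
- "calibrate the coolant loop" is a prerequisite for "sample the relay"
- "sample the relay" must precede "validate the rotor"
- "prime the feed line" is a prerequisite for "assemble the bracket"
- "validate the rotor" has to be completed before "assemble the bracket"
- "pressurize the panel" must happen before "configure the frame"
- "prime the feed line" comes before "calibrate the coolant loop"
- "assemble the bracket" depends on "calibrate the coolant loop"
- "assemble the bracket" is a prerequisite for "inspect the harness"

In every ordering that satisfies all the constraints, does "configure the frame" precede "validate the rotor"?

The constraints actually force "validate the rotor" before "configure the frame" (via "validate the rotor" → "assemble the bracket" → "balance the firmware" → "configure the frame"), not the other way around.
So "configure the frame" never precedes "validate the rotor".

No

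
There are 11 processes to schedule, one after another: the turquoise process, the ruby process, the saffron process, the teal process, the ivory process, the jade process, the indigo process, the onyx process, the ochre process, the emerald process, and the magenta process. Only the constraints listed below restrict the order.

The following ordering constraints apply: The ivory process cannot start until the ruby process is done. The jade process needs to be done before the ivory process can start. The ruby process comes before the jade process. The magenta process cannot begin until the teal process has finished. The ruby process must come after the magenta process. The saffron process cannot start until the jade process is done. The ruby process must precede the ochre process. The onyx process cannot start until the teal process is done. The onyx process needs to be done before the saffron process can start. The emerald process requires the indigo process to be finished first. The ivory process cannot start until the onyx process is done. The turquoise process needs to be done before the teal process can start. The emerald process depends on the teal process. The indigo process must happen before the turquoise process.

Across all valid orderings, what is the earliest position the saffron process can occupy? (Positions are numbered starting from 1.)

Every process that must precede the saffron process has to come before it. Tracing all chains that end at the saffron process, those processes are: the turquoise process, the ruby process, the teal process, the jade process, the indigo process, the onyx process, the magenta process — 7 in total.
With 7 mandatory predecessors, the earliest the saffron process can sit is position 7+1 = 8, and placing just those 7 first achieves it.

8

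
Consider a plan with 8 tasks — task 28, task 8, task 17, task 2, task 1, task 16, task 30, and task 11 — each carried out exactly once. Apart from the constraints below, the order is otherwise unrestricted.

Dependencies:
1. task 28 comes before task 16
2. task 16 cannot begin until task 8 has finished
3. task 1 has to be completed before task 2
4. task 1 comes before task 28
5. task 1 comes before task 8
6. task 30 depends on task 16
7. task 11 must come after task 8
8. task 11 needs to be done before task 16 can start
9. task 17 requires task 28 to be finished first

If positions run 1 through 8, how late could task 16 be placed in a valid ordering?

7

Following the constraints forward from task 16, its only required successor is task 30.
So at least 1 task follows task 16, putting task 16 no later than position 7. That position is achievable by scheduling everything else first.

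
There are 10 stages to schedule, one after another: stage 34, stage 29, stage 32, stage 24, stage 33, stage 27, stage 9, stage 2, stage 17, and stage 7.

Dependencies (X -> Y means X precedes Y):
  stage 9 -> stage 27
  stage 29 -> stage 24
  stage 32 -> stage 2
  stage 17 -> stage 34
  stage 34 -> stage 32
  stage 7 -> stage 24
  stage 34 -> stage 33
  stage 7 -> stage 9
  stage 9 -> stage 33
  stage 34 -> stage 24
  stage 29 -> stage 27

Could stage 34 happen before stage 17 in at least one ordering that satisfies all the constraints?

No

The constraints give a chain stage 17 → stage 34, which forces stage 17 before stage 34.
Hence stage 34 can never be scheduled before stage 17.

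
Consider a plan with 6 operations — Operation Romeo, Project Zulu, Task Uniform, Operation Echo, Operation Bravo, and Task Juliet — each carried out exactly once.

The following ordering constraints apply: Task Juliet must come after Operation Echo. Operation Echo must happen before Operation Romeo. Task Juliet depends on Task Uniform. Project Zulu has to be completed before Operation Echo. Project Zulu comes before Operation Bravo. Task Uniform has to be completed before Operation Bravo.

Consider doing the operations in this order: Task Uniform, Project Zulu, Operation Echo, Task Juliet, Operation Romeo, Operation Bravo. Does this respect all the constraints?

Every stated constraint is respected: Task Uniform sits at position 1, ahead of Operation Bravo at position 6, and each of the other listed pairs likewise has the predecessor earlier in the sequence.

Yes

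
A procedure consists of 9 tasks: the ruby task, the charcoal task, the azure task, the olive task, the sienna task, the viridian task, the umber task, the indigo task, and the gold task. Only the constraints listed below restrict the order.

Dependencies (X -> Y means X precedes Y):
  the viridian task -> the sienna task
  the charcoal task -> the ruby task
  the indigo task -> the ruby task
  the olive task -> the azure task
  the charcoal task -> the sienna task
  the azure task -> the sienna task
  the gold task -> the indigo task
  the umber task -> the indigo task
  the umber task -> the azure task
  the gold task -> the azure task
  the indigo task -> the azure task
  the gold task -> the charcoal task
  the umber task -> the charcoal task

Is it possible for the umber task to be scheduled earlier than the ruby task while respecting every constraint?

The umber task is actually forced before the ruby task by the constraints, so certainly some valid ordering has the umber task first.

Yes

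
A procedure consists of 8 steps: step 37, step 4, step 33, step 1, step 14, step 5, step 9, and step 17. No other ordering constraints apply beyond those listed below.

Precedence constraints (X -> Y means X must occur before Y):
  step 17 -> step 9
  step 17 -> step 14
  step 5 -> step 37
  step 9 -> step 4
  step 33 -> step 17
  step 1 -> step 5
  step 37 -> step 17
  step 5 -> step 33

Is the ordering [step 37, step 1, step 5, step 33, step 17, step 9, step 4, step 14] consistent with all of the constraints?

The sequence places step 37 ahead of step 5.
That contradicts the constraint that step 5 must precede step 37.

No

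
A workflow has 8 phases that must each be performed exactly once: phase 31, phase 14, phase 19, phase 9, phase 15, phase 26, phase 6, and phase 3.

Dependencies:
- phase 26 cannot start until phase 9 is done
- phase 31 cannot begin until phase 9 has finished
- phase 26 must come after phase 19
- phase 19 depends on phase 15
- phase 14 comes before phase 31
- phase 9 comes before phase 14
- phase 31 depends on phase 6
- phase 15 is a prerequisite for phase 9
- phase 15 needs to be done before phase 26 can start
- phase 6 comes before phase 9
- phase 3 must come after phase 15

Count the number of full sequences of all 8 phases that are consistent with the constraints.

The phases with no prerequisites are phase 15, phase 6; any of them can be placed first.
Counting all ways to extend the partial order to a total order gives 138.

138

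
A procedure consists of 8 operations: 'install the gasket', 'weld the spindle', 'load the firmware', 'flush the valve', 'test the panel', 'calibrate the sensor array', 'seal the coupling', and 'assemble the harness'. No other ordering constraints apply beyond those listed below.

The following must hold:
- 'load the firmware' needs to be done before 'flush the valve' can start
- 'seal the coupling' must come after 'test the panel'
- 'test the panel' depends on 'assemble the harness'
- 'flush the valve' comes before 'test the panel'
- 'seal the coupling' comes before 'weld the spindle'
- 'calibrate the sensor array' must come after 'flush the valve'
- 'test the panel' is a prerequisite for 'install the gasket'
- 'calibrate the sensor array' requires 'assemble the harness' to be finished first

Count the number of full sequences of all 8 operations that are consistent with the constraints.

The operations with no prerequisites are 'load the firmware', 'assemble the harness'; any of them can be placed first.
Counting all ways to extend the partial order to a total order gives 45.

45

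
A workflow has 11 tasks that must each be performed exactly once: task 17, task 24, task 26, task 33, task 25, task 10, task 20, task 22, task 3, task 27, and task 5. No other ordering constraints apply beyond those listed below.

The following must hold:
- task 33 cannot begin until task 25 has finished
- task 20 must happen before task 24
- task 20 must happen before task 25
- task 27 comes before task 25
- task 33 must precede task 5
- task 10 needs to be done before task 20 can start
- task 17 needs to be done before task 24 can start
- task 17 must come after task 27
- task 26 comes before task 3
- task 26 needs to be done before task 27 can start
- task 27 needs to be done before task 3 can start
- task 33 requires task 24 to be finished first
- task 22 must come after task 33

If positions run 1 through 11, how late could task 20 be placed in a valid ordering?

Every task that must follow task 20 has to come after it. Tracing all chains starting from task 20, those tasks are: task 24, task 33, task 25, task 22, task 5 — 5 in total.
With 5 mandatory successors out of 11 tasks total, the latest slot for task 20 is 11−5 = 6, and it's reachable by doing all non-successors before task 20.

6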